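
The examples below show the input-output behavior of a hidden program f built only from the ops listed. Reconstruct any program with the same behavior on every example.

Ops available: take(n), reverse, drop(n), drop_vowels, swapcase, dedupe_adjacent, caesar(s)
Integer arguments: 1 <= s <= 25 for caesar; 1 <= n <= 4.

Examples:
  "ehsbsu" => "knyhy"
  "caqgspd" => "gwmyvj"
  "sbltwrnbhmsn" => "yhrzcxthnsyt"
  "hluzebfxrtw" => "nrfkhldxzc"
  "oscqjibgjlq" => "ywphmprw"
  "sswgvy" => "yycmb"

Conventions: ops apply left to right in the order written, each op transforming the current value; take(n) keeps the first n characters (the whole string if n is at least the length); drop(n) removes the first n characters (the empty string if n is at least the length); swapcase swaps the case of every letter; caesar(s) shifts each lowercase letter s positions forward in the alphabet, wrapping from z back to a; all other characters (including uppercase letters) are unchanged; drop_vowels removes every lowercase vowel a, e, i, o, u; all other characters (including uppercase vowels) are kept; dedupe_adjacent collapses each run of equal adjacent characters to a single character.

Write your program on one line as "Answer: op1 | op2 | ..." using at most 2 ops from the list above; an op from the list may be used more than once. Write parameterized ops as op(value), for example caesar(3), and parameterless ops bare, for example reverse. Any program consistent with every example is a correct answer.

caesar(6) | drop_vowels

Check, running the answer program on each example:
  "ehsbsu" -> "knyhya" -> "knyhy"
  "caqgspd" -> "igwmyvj" -> "gwmyvj"
  "sbltwrnbhmsn" -> "yhrzcxthnsyt" -> "yhrzcxthnsyt"
  "hluzebfxrtw" -> "nrafkhldxzc" -> "nrfkhldxzc"
  "oscqjibgjlq" -> "uyiwpohmprw" -> "ywphmprw"
  "sswgvy" -> "yycmbe" -> "yycmb"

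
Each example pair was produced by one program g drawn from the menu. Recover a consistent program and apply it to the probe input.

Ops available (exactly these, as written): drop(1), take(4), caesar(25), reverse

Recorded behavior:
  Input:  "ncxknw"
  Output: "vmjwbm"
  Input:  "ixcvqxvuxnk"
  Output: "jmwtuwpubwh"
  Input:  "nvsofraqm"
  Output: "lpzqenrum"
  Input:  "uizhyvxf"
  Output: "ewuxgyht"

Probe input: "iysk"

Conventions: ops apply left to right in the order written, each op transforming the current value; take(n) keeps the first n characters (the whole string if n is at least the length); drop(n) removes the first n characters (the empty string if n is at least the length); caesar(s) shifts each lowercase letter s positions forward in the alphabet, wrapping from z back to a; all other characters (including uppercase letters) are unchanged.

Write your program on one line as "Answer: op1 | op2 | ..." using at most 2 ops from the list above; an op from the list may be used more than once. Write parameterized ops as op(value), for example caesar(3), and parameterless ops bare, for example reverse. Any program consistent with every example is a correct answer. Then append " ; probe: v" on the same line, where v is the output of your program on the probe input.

caesar(25) | reverse ; probe: "jrxh"

Check, running the answer program on each example:
  "ncxknw" -> "mbwjmv" -> "vmjwbm"
  "ixcvqxvuxnk" -> "hwbupwutwmj" -> "jmwtuwpubwh"
  "nvsofraqm" -> "murneqzpl" -> "lpzqenrum"
  "uizhyvxf" -> "thygxuwe" -> "ewuxgyht"
  probe: "iysk" -> "hxrj" -> "jrxh"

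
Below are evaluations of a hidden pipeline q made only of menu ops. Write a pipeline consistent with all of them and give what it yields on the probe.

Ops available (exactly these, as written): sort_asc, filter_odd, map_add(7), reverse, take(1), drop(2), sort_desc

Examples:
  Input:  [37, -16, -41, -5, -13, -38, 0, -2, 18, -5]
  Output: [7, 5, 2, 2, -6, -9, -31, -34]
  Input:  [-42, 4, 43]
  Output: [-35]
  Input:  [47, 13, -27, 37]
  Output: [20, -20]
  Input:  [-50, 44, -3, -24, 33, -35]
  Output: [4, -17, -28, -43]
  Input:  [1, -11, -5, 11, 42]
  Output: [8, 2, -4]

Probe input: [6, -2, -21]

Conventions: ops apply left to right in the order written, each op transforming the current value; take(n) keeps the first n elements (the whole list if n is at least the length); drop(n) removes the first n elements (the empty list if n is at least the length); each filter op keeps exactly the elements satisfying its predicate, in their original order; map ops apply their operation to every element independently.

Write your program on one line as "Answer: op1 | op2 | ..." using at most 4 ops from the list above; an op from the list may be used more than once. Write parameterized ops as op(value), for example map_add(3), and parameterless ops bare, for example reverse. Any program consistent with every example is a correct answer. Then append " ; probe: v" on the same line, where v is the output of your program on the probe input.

sort_desc | map_add(7) | drop(2) ; probe: [-14]

Check, running the answer program on each example:
  [37, -16, -41, -5, -13, -38, 0, -2, 18, -5] -> [37, 18, 0, -2, -5, -5, -13, -16, -38, -41] -> [44, 25, 7, 5, 2, 2, -6, -9, -31, -34] -> [7, 5, 2, 2, -6, -9, -31, -34]
  [-42, 4, 43] -> [43, 4, -42] -> [50, 11, -35] -> [-35]
  [47, 13, -27, 37] -> [47, 37, 13, -27] -> [54, 44, 20, -20] -> [20, -20]
  [-50, 44, -3, -24, 33, -35] -> [44, 33, -3, -24, -35, -50] -> [51, 40, 4, -17, -28, -43] -> [4, -17, -28, -43]
  [1, -11, -5, 11, 42] -> [42, 11, 1, -5, -11] -> [49, 18, 8, 2, -4] -> [8, 2, -4]
  probe: [6, -2, -21] -> [6, -2, -21] -> [13, 5, -14] -> [-14]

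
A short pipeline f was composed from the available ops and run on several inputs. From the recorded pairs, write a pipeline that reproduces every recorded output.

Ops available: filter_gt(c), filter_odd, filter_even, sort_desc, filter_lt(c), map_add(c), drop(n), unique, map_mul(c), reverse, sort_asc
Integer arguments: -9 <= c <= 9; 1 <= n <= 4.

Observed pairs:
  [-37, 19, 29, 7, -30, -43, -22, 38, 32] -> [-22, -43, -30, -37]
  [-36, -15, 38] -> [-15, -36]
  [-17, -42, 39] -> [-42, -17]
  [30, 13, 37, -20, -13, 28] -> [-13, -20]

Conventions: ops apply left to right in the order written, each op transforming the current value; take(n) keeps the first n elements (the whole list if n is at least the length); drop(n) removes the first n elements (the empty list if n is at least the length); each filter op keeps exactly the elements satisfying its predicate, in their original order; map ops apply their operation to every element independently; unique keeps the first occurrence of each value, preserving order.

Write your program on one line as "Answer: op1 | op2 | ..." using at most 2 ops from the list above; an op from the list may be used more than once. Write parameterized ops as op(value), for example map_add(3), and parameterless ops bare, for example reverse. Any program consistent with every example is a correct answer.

filter_lt(6) | reverse

Check, running the answer program on each example:
  [-37, 19, 29, 7, -30, -43, -22, 38, 32] -> [-37, -30, -43, -22] -> [-22, -43, -30, -37]
  [-36, -15, 38] -> [-36, -15] -> [-15, -36]
  [-17, -42, 39] -> [-17, -42] -> [-42, -17]
  [30, 13, 37, -20, -13, 28] -> [-20, -13] -> [-13, -20]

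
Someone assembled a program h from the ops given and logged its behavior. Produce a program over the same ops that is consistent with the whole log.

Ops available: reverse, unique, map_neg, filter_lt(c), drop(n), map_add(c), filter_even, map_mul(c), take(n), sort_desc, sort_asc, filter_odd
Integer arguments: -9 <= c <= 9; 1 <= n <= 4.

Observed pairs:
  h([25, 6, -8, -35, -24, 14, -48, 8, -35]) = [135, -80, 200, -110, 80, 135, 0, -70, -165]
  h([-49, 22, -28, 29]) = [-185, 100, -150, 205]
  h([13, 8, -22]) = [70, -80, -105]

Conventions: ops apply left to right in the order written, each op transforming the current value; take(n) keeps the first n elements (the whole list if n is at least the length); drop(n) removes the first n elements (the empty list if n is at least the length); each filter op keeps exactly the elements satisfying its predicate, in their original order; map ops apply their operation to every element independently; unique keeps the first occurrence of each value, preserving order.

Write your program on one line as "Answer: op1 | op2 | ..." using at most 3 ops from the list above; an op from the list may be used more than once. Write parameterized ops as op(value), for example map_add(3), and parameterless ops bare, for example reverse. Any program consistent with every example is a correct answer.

map_add(8) | reverse | map_mul(-5)

Check, running the answer program on each example:
  [25, 6, -8, -35, -24, 14, -48, 8, -35] -> [33, 14, 0, -27, -16, 22, -40, 16, -27] -> [-27, 16, -40, 22, -16, -27, 0, 14, 33] -> [135, -80, 200, -110, 80, 135, 0, -70, -165]
  [-49, 22, -28, 29] -> [-41, 30, -20, 37] -> [37, -20, 30, -41] -> [-185, 100, -150, 205]
  [13, 8, -22] -> [21, 16, -14] -> [-14, 16, 21] -> [70, -80, -105]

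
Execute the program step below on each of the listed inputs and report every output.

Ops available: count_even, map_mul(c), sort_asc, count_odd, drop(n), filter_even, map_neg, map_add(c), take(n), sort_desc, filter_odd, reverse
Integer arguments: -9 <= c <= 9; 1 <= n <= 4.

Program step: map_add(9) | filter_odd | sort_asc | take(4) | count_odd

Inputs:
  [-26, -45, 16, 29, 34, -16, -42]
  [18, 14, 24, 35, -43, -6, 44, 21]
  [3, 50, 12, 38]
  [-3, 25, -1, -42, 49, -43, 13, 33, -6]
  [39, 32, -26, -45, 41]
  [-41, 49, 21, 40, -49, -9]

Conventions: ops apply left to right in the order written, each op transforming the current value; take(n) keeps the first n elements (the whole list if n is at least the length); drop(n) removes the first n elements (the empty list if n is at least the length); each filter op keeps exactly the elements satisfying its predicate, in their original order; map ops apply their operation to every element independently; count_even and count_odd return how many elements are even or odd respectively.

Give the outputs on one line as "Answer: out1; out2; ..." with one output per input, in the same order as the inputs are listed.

Execution, op by op:
  [-26, -45, 16, 29, 34, -16, -42] -> [-17, -36, 25, 38, 43, -7, -33] -> [-17, 25, 43, -7, -33] -> [-33, -17, -7, 25, 43] -> [-33, -17, -7, 25] -> 4
  [18, 14, 24, 35, -43, -6, 44, 21] -> [27, 23, 33, 44, -34, 3, 53, 30] -> [27, 23, 33, 3, 53] -> [3, 23, 27, 33, 53] -> [3, 23, 27, 33] -> 4
  [3, 50, 12, 38] -> [12, 59, 21, 47] -> [59, 21, 47] -> [21, 47, 59] -> [21, 47, 59] -> 3
  [-3, 25, -1, -42, 49, -43, 13, 33, -6] -> [6, 34, 8, -33, 58, -34, 22, 42, 3] -> [-33, 3] -> [-33, 3] -> [-33, 3] -> 2
  [39, 32, -26, -45, 41] -> [48, 41, -17, -36, 50] -> [41, -17] -> [-17, 41] -> [-17, 41] -> 2
  [-41, 49, 21, 40, -49, -9] -> [-32, 58, 30, 49, -40, 0] -> [49] -> [49] -> [49] -> 1

4; 4; 3; 2; 2; 1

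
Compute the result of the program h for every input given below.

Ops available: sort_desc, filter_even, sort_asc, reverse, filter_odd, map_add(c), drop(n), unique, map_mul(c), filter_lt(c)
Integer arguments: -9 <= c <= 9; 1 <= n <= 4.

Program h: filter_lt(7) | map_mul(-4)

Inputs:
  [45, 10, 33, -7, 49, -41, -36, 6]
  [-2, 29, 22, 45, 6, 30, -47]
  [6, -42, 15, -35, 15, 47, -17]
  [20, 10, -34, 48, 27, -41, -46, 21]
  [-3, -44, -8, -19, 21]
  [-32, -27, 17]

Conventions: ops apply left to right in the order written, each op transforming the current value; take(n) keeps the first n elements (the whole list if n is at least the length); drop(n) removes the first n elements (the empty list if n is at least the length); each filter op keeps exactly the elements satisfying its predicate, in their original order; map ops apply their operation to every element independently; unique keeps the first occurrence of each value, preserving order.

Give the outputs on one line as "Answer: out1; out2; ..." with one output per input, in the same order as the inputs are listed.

Execution, op by op:
  [45, 10, 33, -7, 49, -41, -36, 6] -> [-7, -41, -36, 6] -> [28, 164, 144, -24]
  [-2, 29, 22, 45, 6, 30, -47] -> [-2, 6, -47] -> [8, -24, 188]
  [6, -42, 15, -35, 15, 47, -17] -> [6, -42, -35, -17] -> [-24, 168, 140, 68]
  [20, 10, -34, 48, 27, -41, -46, 21] -> [-34, -41, -46] -> [136, 164, 184]
  [-3, -44, -8, -19, 21] -> [-3, -44, -8, -19] -> [12, 176, 32, 76]
  [-32, -27, 17] -> [-32, -27] -> [128, 108]

[28, 164, 144, -24]; [8, -24, 188]; [-24, 168, 140, 68]; [136, 164, 184]; [12, 176, 32, 76]; [128, 108]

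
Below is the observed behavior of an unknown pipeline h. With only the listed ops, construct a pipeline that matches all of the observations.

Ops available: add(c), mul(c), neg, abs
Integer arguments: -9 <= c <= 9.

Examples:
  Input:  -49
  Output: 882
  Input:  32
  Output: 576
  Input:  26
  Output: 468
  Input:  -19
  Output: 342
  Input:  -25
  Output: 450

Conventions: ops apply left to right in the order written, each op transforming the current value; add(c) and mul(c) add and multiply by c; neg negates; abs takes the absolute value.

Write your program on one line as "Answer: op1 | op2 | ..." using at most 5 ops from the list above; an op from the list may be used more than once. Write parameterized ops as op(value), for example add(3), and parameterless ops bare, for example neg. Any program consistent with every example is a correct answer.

mul(3) | mul(-6) | neg | abs

Check, running the answer program on each example:
  -49 -> -147 -> 882 -> -882 -> 882
  32 -> 96 -> -576 -> 576 -> 576
  26 -> 78 -> -468 -> 468 -> 468
  -19 -> -57 -> 342 -> -342 -> 342
  -25 -> -75 -> 450 -> -450 -> 450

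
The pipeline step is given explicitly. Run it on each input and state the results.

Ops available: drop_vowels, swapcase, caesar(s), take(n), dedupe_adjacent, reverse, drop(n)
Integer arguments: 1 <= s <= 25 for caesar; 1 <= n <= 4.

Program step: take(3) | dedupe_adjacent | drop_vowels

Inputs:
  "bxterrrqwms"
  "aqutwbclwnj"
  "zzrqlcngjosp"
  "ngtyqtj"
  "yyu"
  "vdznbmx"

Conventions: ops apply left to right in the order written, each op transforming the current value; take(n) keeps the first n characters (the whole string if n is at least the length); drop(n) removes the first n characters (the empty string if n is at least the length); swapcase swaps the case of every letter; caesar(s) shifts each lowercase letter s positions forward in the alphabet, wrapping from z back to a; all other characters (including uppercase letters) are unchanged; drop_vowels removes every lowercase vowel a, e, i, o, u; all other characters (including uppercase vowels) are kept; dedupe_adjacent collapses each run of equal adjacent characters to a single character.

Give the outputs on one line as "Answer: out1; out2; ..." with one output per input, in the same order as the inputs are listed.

"bxt"; "q"; "zr"; "ngt"; "y"; "vdz"

Execution, op by op:
  "bxterrrqwms" -> "bxt" -> "bxt" -> "bxt"
  "aqutwbclwnj" -> "aqu" -> "aqu" -> "q"
  "zzrqlcngjosp" -> "zzr" -> "zr" -> "zr"
  "ngtyqtj" -> "ngt" -> "ngt" -> "ngt"
  "yyu" -> "yyu" -> "yu" -> "y"
  "vdznbmx" -> "vdz" -> "vdz" -> "vdz"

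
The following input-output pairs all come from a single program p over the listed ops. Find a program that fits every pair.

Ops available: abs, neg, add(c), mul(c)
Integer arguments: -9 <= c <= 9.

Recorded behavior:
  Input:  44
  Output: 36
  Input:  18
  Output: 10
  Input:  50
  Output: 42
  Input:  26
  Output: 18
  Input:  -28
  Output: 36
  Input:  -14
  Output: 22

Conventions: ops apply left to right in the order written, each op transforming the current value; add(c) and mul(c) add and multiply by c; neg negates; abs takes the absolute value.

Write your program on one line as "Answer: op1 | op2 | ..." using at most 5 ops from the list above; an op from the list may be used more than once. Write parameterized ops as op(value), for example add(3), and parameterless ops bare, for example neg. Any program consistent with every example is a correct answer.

add(-5) | add(-3) | neg | abs

Check, running the answer program on each example:
  44 -> 39 -> 36 -> -36 -> 36
  18 -> 13 -> 10 -> -10 -> 10
  50 -> 45 -> 42 -> -42 -> 42
  26 -> 21 -> 18 -> -18 -> 18
  -28 -> -33 -> -36 -> 36 -> 36
  -14 -> -19 -> -22 -> 22 -> 22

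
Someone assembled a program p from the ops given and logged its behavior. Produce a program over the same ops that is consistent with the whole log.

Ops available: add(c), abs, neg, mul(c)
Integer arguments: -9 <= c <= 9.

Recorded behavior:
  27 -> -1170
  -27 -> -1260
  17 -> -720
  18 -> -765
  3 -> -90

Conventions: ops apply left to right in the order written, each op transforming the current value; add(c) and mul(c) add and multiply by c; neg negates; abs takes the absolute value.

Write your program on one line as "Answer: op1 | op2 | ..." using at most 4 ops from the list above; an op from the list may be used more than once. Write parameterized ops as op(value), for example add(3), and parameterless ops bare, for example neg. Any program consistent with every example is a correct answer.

mul(9) | add(-9) | abs | mul(-5)

Check, running the answer program on each example:
  27 -> 243 -> 234 -> 234 -> -1170
  -27 -> -243 -> -252 -> 252 -> -1260
  17 -> 153 -> 144 -> 144 -> -720
  18 -> 162 -> 153 -> 153 -> -765
  3 -> 27 -> 18 -> 18 -> -90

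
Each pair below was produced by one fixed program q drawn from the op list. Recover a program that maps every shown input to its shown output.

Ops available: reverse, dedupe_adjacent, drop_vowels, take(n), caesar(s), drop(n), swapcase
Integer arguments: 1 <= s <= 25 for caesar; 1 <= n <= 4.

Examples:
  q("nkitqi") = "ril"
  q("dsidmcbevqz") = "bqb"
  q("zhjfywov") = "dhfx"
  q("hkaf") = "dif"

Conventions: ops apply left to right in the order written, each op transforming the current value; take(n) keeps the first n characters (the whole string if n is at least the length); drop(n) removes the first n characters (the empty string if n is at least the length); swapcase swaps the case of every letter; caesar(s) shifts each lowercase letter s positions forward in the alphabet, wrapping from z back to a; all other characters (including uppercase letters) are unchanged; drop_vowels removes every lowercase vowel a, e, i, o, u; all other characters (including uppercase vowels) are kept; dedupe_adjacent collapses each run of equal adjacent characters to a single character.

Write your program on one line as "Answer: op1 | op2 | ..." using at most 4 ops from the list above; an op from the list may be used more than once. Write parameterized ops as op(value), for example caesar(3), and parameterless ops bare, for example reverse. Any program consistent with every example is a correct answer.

take(4) | drop_vowels | caesar(24) | reverse

Check, running the answer program on each example:
  "nkitqi" -> "nkit" -> "nkt" -> "lir" -> "ril"
  "dsidmcbevqz" -> "dsid" -> "dsd" -> "bqb" -> "bqb"
  "zhjfywov" -> "zhjf" -> "zhjf" -> "xfhd" -> "dhfx"
  "hkaf" -> "hkaf" -> "hkf" -> "fid" -> "dif"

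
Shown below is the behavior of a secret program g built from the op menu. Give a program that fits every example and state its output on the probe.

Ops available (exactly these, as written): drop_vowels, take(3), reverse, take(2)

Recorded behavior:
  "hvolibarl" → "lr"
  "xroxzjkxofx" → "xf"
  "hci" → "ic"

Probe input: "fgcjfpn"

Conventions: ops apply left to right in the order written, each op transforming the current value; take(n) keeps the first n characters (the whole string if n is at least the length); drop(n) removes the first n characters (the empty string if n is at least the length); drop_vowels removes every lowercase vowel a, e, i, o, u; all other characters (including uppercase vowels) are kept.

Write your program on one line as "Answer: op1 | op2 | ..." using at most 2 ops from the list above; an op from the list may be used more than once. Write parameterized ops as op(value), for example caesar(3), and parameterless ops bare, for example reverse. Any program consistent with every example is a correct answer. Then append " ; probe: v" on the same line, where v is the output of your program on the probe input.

reverse | take(2) ; probe: "np"

Check, running the answer program on each example:
  "hvolibarl" -> "lrabilovh" -> "lr"
  "xroxzjkxofx" -> "xfoxkjzxorx" -> "xf"
  "hci" -> "ich" -> "ic"
  probe: "fgcjfpn" -> "npfjcgf" -> "np"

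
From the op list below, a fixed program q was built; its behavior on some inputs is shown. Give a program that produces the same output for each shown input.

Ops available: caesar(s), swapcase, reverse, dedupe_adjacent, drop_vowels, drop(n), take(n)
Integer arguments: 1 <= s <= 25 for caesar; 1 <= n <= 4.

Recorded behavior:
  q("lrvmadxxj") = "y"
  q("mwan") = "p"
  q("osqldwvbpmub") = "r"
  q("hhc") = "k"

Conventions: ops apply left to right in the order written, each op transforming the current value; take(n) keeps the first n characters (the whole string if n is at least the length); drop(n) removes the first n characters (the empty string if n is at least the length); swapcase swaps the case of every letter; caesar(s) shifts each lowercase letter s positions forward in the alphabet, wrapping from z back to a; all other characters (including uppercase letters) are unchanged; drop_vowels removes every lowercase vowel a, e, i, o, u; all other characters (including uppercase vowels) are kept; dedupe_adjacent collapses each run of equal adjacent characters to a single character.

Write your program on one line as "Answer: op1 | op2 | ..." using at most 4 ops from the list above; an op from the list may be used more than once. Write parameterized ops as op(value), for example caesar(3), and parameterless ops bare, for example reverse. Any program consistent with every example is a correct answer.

take(3) | caesar(3) | drop_vowels | take(1)

Check, running the answer program on each example:
  "lrvmadxxj" -> "lrv" -> "ouy" -> "y" -> "y"
  "mwan" -> "mwa" -> "pzd" -> "pzd" -> "p"
  "osqldwvbpmub" -> "osq" -> "rvt" -> "rvt" -> "r"
  "hhc" -> "hhc" -> "kkf" -> "kkf" -> "k"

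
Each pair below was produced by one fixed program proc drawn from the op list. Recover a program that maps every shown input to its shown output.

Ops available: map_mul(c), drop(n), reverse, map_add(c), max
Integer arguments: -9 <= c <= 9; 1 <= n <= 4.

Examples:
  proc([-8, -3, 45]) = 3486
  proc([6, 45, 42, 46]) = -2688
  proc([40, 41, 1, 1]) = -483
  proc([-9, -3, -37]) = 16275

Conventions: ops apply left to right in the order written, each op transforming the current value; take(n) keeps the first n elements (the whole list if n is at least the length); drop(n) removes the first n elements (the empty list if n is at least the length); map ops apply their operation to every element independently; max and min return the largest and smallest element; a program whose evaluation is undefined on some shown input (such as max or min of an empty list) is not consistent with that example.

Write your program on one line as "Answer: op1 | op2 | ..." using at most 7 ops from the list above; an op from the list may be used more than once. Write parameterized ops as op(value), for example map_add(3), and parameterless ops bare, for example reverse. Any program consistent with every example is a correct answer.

map_mul(-9) | map_mul(-1) | map_mul(-7) | map_add(-6) | map_mul(7) | max

Check, running the answer program on each example:
  [-8, -3, 45] -> [72, 27, -405] -> [-72, -27, 405] -> [504, 189, -2835] -> [498, 183, -2841] -> [3486, 1281, -19887] -> 3486
  [6, 45, 42, 46] -> [-54, -405, -378, -414] -> [54, 405, 378, 414] -> [-378, -2835, -2646, -2898] -> [-384, -2841, -2652, -2904] -> [-2688, -19887, -18564, -20328] -> -2688
  [40, 41, 1, 1] -> [-360, -369, -9, -9] -> [360, 369, 9, 9] -> [-2520, -2583, -63, -63] -> [-2526, -2589, -69, -69] -> [-17682, -18123, -483, -483] -> -483
  [-9, -3, -37] -> [81, 27, 333] -> [-81, -27, -333] -> [567, 189, 2331] -> [561, 183, 2325] -> [3927, 1281, 16275] -> 16275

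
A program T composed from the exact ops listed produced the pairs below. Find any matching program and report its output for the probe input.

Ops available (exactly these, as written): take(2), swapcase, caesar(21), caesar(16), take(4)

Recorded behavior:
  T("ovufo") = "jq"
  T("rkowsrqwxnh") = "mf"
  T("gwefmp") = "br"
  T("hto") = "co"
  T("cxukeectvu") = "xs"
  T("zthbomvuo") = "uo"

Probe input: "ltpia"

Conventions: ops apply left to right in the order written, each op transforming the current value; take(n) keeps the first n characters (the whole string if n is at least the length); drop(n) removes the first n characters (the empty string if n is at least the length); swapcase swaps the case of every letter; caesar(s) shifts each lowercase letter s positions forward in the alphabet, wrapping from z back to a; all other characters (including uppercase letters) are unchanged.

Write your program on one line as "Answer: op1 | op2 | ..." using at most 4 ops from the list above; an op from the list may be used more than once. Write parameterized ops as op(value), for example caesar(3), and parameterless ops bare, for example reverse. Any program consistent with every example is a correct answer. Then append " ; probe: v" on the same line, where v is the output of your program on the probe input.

take(4) | caesar(21) | take(2) ; probe: "go"

Check, running the answer program on each example:
  "ovufo" -> "ovuf" -> "jqpa" -> "jq"
  "rkowsrqwxnh" -> "rkow" -> "mfjr" -> "mf"
  "gwefmp" -> "gwef" -> "brza" -> "br"
  "hto" -> "hto" -> "coj" -> "co"
  "cxukeectvu" -> "cxuk" -> "xspf" -> "xs"
  "zthbomvuo" -> "zthb" -> "uocw" -> "uo"
  probe: "ltpia" -> "ltpi" -> "gokd" -> "go"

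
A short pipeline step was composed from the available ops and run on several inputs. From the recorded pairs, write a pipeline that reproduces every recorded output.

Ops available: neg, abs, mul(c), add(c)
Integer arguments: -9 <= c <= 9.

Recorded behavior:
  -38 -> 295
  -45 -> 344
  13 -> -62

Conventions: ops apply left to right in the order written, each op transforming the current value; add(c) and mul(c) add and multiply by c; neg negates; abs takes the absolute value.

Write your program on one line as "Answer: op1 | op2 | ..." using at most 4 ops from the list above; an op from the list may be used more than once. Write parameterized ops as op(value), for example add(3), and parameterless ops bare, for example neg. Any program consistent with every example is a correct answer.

add(-5) | neg | mul(7) | add(-6)

Check, running the answer program on each example:
  -38 -> -43 -> 43 -> 301 -> 295
  -45 -> -50 -> 50 -> 350 -> 344
  13 -> 8 -> -8 -> -56 -> -62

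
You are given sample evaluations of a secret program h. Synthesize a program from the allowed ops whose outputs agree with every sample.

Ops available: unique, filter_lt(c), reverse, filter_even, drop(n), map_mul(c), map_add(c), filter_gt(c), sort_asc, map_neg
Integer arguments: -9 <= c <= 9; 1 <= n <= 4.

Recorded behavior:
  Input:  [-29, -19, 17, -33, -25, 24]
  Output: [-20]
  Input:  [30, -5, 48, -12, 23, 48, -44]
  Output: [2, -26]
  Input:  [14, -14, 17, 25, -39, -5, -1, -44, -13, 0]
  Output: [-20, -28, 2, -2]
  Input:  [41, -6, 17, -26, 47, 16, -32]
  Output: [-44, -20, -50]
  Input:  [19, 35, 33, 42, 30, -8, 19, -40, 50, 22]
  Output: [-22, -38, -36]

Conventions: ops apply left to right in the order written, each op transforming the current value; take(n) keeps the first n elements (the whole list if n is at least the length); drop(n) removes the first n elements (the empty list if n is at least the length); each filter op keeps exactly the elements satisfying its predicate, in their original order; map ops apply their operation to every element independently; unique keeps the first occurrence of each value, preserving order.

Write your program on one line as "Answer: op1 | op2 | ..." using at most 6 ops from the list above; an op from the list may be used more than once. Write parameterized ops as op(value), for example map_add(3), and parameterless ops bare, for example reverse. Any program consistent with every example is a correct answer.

map_add(3) | map_neg | unique | filter_even | filter_lt(3)

Check, running the answer program on each example:
  [-29, -19, 17, -33, -25, 24] -> [-26, -16, 20, -30, -22, 27] -> [26, 16, -20, 30, 22, -27] -> [26, 16, -20, 30, 22, -27] -> [26, 16, -20, 30, 22] -> [-20]
  [30, -5, 48, -12, 23, 48, -44] -> [33, -2, 51, -9, 26, 51, -41] -> [-33, 2, -51, 9, -26, -51, 41] -> [-33, 2, -51, 9, -26, 41] -> [2, -26] -> [2, -26]
  [14, -14, 17, 25, -39, -5, -1, -44, -13, 0] -> [17, -11, 20, 28, -36, -2, 2, -41, -10, 3] -> [-17, 11, -20, -28, 36, 2, -2, 41, 10, -3] -> [-17, 11, -20, -28, 36, 2, -2, 41, 10, -3] -> [-20, -28, 36, 2, -2, 10] -> [-20, -28, 2, -2]
  [41, -6, 17, -26, 47, 16, -32] -> [44, -3, 20, -23, 50, 19, -29] -> [-44, 3, -20, 23, -50, -19, 29] -> [-44, 3, -20, 23, -50, -19, 29] -> [-44, -20, -50] -> [-44, -20, -50]
  [19, 35, 33, 42, 30, -8, 19, -40, 50, 22] -> [22, 38, 36, 45, 33, -5, 22, -37, 53, 25] -> [-22, -38, -36, -45, -33, 5, -22, 37, -53, -25] -> [-22, -38, -36, -45, -33, 5, 37, -53, -25] -> [-22, -38, -36] -> [-22, -38, -36]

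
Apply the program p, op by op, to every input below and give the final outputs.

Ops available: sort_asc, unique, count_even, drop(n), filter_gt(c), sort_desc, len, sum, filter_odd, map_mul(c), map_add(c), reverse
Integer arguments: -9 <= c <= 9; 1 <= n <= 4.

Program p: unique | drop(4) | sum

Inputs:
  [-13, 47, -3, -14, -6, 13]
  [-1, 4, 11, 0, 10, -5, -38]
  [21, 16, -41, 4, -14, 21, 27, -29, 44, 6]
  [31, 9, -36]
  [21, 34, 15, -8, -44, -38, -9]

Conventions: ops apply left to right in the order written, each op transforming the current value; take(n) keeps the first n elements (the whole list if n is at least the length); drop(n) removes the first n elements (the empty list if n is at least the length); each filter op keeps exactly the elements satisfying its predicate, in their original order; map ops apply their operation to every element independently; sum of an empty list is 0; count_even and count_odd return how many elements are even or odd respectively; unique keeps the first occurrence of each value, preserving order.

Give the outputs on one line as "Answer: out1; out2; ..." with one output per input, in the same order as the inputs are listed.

7; -33; 34; 0; -91

Execution, op by op:
  [-13, 47, -3, -14, -6, 13] -> [-13, 47, -3, -14, -6, 13] -> [-6, 13] -> 7
  [-1, 4, 11, 0, 10, -5, -38] -> [-1, 4, 11, 0, 10, -5, -38] -> [10, -5, -38] -> -33
  [21, 16, -41, 4, -14, 21, 27, -29, 44, 6] -> [21, 16, -41, 4, -14, 27, -29, 44, 6] -> [-14, 27, -29, 44, 6] -> 34
  [31, 9, -36] -> [31, 9, -36] -> [] -> 0
  [21, 34, 15, -8, -44, -38, -9] -> [21, 34, 15, -8, -44, -38, -9] -> [-44, -38, -9] -> -91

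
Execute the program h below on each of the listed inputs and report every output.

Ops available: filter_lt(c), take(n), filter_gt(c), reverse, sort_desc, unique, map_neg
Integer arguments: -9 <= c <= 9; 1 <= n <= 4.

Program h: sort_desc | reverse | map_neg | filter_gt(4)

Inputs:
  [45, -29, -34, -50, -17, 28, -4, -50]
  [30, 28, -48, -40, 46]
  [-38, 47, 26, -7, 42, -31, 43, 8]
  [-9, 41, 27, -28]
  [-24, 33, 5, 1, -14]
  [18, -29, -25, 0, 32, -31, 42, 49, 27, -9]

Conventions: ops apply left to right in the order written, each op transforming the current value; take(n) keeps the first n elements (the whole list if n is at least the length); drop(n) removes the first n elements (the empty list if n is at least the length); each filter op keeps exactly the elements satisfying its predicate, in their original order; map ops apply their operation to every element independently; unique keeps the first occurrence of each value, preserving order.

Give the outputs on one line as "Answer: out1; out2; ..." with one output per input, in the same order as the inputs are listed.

Execution, op by op:
  [45, -29, -34, -50, -17, 28, -4, -50] -> [45, 28, -4, -17, -29, -34, -50, -50] -> [-50, -50, -34, -29, -17, -4, 28, 45] -> [50, 50, 34, 29, 17, 4, -28, -45] -> [50, 50, 34, 29, 17]
  [30, 28, -48, -40, 46] -> [46, 30, 28, -40, -48] -> [-48, -40, 28, 30, 46] -> [48, 40, -28, -30, -46] -> [48, 40]
  [-38, 47, 26, -7, 42, -31, 43, 8] -> [47, 43, 42, 26, 8, -7, -31, -38] -> [-38, -31, -7, 8, 26, 42, 43, 47] -> [38, 31, 7, -8, -26, -42, -43, -47] -> [38, 31, 7]
  [-9, 41, 27, -28] -> [41, 27, -9, -28] -> [-28, -9, 27, 41] -> [28, 9, -27, -41] -> [28, 9]
  [-24, 33, 5, 1, -14] -> [33, 5, 1, -14, -24] -> [-24, -14, 1, 5, 33] -> [24, 14, -1, -5, -33] -> [24, 14]
  [18, -29, -25, 0, 32, -31, 42, 49, 27, -9] -> [49, 42, 32, 27, 18, 0, -9, -25, -29, -31] -> [-31, -29, -25, -9, 0, 18, 27, 32, 42, 49] -> [31, 29, 25, 9, 0, -18, -27, -32, -42, -49] -> [31, 29, 25, 9]

[50, 50, 34, 29, 17]; [48, 40]; [38, 31, 7]; [28, 9]; [24, 14]; [31, 29, 25, 9]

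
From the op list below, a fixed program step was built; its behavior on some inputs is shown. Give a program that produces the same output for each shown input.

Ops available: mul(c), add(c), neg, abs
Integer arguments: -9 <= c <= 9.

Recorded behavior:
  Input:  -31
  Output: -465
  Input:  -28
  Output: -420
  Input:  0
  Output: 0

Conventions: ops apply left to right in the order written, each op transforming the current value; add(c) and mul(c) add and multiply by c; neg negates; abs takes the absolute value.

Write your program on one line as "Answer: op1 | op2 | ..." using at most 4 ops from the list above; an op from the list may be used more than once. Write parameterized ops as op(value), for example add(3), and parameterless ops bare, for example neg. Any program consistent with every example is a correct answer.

mul(3) | abs | mul(-5)

Check, running the answer program on each example:
  -31 -> -93 -> 93 -> -465
  -28 -> -84 -> 84 -> -420
  0 -> 0 -> 0 -> 0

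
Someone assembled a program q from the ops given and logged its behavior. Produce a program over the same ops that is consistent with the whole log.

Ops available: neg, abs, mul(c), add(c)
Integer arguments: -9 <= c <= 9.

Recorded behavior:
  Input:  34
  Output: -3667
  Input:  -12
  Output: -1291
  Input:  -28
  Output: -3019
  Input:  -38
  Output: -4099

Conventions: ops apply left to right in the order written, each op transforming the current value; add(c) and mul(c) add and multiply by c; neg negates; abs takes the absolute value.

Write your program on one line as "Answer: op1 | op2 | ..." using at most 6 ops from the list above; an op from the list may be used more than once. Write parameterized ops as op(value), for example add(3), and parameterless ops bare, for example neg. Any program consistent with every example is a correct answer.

mul(-2) | mul(9) | abs | mul(-6) | add(5)

Check, running the answer program on each example:
  34 -> -68 -> -612 -> 612 -> -3672 -> -3667
  -12 -> 24 -> 216 -> 216 -> -1296 -> -1291
  -28 -> 56 -> 504 -> 504 -> -3024 -> -3019
  -38 -> 76 -> 684 -> 684 -> -4104 -> -4099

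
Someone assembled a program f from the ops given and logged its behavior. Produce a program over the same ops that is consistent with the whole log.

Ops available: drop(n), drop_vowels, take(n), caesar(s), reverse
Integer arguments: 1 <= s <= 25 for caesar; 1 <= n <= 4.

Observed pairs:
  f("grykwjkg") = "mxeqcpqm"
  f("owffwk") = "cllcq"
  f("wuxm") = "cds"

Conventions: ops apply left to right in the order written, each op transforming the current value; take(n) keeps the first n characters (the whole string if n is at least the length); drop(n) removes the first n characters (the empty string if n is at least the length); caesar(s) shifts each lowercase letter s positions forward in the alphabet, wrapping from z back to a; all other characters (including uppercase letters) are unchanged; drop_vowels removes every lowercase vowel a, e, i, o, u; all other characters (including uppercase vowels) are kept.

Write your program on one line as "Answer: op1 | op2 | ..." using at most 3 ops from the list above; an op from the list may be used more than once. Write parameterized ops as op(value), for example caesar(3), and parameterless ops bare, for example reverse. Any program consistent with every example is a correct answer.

drop_vowels | caesar(12) | caesar(20)

Check, running the answer program on each example:
  "grykwjkg" -> "grykwjkg" -> "sdkwivws" -> "mxeqcpqm"
  "owffwk" -> "wffwk" -> "irriw" -> "cllcq"
  "wuxm" -> "wxm" -> "ijy" -> "cds"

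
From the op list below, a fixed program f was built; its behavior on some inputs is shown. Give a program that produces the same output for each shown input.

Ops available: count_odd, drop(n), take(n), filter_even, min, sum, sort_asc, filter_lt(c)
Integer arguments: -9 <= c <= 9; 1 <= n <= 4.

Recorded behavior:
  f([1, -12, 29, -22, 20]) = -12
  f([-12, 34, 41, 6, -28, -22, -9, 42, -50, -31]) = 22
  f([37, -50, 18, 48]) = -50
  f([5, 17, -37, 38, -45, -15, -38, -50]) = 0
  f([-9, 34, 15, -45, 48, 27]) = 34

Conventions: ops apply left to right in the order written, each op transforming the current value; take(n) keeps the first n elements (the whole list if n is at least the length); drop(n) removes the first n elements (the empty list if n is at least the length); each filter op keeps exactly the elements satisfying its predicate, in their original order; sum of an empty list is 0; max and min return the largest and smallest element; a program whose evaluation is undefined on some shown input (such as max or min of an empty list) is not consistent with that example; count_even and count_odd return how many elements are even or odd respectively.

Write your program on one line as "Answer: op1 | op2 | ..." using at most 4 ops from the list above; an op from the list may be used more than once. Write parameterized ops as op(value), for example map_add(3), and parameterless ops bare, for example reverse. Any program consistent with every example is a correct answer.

take(2) | filter_even | sum

Check, running the answer program on each example:
  [1, -12, 29, -22, 20] -> [1, -12] -> [-12] -> -12
  [-12, 34, 41, 6, -28, -22, -9, 42, -50, -31] -> [-12, 34] -> [-12, 34] -> 22
  [37, -50, 18, 48] -> [37, -50] -> [-50] -> -50
  [5, 17, -37, 38, -45, -15, -38, -50] -> [5, 17] -> [] -> 0
  [-9, 34, 15, -45, 48, 27] -> [-9, 34] -> [34] -> 34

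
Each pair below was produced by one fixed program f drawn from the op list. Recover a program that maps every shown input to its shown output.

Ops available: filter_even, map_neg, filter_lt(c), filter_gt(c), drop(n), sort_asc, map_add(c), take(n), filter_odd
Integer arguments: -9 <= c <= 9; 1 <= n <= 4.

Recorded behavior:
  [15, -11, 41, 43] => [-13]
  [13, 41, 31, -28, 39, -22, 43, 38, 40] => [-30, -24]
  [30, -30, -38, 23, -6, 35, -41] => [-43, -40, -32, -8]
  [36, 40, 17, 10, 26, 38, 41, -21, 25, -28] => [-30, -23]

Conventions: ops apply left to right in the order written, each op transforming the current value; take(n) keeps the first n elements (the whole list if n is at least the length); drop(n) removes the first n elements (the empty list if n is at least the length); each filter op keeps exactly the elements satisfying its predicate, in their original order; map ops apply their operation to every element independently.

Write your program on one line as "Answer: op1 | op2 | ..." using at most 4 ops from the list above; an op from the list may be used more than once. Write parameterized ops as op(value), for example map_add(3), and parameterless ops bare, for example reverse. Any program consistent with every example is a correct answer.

map_add(-2) | sort_asc | filter_lt(0)

Check, running the answer program on each example:
  [15, -11, 41, 43] -> [13, -13, 39, 41] -> [-13, 13, 39, 41] -> [-13]
  [13, 41, 31, -28, 39, -22, 43, 38, 40] -> [11, 39, 29, -30, 37, -24, 41, 36, 38] -> [-30, -24, 11, 29, 36, 37, 38, 39, 41] -> [-30, -24]
  [30, -30, -38, 23, -6, 35, -41] -> [28, -32, -40, 21, -8, 33, -43] -> [-43, -40, -32, -8, 21, 28, 33] -> [-43, -40, -32, -8]
  [36, 40, 17, 10, 26, 38, 41, -21, 25, -28] -> [34, 38, 15, 8, 24, 36, 39, -23, 23, -30] -> [-30, -23, 8, 15, 23, 24, 34, 36, 38, 39] -> [-30, -23]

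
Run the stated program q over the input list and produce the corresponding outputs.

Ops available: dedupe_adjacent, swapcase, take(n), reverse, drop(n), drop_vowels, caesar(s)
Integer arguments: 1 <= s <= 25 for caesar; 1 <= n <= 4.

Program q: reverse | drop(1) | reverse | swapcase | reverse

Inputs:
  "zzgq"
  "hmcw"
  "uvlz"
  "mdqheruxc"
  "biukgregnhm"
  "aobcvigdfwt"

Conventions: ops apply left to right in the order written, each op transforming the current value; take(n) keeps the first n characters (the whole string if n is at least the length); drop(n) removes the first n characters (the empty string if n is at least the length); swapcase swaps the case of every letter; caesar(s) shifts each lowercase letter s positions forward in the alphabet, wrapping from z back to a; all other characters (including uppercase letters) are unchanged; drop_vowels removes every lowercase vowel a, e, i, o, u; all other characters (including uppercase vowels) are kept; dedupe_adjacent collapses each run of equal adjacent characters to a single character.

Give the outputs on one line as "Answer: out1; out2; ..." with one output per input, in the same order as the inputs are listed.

"GZZ"; "CMH"; "LVU"; "XUREHQDM"; "HNGERGKUIB"; "WFDGIVCBOA"

Execution, op by op:
  "zzgq" -> "qgzz" -> "gzz" -> "zzg" -> "ZZG" -> "GZZ"
  "hmcw" -> "wcmh" -> "cmh" -> "hmc" -> "HMC" -> "CMH"
  "uvlz" -> "zlvu" -> "lvu" -> "uvl" -> "UVL" -> "LVU"
  "mdqheruxc" -> "cxurehqdm" -> "xurehqdm" -> "mdqherux" -> "MDQHERUX" -> "XUREHQDM"
  "biukgregnhm" -> "mhngergkuib" -> "hngergkuib" -> "biukgregnh" -> "BIUKGREGNH" -> "HNGERGKUIB"
  "aobcvigdfwt" -> "twfdgivcboa" -> "wfdgivcboa" -> "aobcvigdfw" -> "AOBCVIGDFW" -> "WFDGIVCBOA"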